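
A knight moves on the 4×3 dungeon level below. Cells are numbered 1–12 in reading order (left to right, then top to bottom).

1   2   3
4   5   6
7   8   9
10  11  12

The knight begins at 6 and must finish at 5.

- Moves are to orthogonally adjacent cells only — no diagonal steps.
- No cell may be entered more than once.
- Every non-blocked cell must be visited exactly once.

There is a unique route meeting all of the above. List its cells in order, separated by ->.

6 -> 3 -> 2 -> 1 -> 4 -> 7 -> 10 -> 11 -> 12 -> 9 -> 8 -> 5

Need to visit all 12 open cells exactly once, starting at 6 and ending at 5.
Cell 12 has only two open neighbours (9 and 11), so the path must pass straight through it: one of those is the cell it's entered from and the other is where it exits.
Route from 6: up 1 to 3, left 2 to 1, down 3 to 10, right 2 to 12, up 1 to 9, left 1 to 8, up 1 to 5 — 11 moves in all.
Check: all 12 open cells covered.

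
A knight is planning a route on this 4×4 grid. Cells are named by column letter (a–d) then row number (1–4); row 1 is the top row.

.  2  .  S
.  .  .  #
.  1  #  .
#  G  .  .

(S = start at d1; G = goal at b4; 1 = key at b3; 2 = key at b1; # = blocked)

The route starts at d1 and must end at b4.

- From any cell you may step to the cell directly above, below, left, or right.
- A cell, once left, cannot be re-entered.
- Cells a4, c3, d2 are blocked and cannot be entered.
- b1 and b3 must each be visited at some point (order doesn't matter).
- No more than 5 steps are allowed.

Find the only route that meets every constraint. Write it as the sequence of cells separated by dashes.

d1 - c1 - b1 - b2 - b3 - b4

The 5-move cap with required stops at b1, b3 leaves no slack for detours.
Route from d1: 2× left (reaching b1), 3× down (reaching b4) — 5 moves in all.
Check: all required cells visited; 5 ≤ 5 moves.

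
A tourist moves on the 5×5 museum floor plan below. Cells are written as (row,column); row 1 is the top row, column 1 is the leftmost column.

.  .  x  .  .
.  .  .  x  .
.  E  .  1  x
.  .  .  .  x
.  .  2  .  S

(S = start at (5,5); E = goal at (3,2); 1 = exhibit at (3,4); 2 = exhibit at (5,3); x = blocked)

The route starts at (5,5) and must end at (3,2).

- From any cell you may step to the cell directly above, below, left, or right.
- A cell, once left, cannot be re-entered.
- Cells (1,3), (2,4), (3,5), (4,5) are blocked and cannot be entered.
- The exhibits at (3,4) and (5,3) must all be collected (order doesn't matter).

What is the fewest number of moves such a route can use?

7

Any route passes through (3,4) and (5,3) in some order between (5,5) and (3,2). Summing Manhattan distances along each leg and taking the cheapest ordering ((5,5) → (5,3) → (3,4) → (3,2)) gives a lower bound of 2 + 3 + 2 = 7 moves.
A route of 7 moves achieves this: (5,5) → (5,4) → (5,3) → (4,3) → (4,4) → (3,4) → (3,3) → (3,2).
Since 7 matches the lower bound, it is optimal.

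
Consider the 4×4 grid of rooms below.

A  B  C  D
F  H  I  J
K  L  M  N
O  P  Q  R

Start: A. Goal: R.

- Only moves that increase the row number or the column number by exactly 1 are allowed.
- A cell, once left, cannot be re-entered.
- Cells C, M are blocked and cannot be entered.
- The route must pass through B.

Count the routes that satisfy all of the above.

2

A right/down-only route from A to R makes exactly 3 down-moves and 3 right-moves in some order.
With no other constraints that would be C(6,3) = 20 routes.
Split at B and multiply the segment counts (each segment already excludes blocked cells): A→B: 1; B→R: 2; product = 2.
That gives 2 routes.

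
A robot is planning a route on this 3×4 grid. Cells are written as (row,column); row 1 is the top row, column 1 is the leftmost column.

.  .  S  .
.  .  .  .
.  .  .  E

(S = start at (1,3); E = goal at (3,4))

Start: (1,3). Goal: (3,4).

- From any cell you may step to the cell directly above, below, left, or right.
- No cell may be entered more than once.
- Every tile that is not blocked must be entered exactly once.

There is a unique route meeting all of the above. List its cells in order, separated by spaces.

(1,3) (1,4) (2,4) (2,3) (2,2) (1,2) (1,1) (2,1) (3,1) (3,2) (3,3) (3,4)

Need to visit all 12 open cells exactly once, starting at (1,3) and ending at (3,4).
Cell (1,4) has only two open neighbours ((2,4) and (1,3)), so the path must pass straight through it: one of those is the cell it's entered from and the other is where it exits.
Route from (1,3): right 1 to (1,4), down 1 to (2,4), left 2 to (2,2), up 1 to (1,2), left 1 to (1,1), down 2 to (3,1), right 3 to (3,4) — 11 moves in all.
Check: all 12 open cells covered.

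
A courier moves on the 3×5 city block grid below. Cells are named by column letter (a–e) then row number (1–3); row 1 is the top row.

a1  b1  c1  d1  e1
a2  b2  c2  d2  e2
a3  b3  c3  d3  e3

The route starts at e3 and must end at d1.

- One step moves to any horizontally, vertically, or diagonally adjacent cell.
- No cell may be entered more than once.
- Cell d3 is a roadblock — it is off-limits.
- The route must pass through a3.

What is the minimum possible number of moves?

Any route passes through a3 somewhere between e3 and d1. Summing Chebyshev distances along the two legs (e3 → a3 → d1) gives a lower bound of 4 + 3 = 7 moves.
A route of 7 moves achieves this: e3 → d2 → c1 → b2 → a3 → b3 → c2 → d1.
Since 7 matches the lower bound, it is optimal.

7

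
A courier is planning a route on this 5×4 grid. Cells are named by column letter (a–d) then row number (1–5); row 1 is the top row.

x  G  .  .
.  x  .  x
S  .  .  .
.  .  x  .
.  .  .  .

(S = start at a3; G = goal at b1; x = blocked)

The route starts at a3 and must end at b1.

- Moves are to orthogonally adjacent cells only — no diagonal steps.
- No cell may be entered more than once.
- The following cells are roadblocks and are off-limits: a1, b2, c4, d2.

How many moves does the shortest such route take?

The Manhattan distance from a3 to b1 is |3−1| + |1−2| = 3, so at least 3 moves are needed.
That bound ignores the blocked cells. Measuring each leg by the fewest moves that actually steer around them (a3→b1: 5) raises the lower bound to 5.
A route of 5 moves exists: a3 → b3 → c3 → c2 → c1 → b1.
Since 5 matches that lower bound, it is optimal.

5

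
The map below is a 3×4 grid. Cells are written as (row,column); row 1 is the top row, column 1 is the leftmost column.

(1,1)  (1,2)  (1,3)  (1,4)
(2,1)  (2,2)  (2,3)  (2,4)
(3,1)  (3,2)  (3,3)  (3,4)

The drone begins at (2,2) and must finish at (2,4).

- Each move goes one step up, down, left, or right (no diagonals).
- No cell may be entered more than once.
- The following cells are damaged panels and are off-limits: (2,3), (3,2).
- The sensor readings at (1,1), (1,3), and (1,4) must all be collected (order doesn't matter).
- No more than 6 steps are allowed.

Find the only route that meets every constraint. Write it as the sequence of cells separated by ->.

(2,2) -> (2,1) -> (1,1) -> (1,2) -> (1,3) -> (1,4) -> (2,4)

The 6-move cap with required stops at (1,1), (1,3), (1,4) leaves no slack for detours.
Route from (2,2): left 1 to (2,1), up 1 to (1,1), right 3 to (1,4), down 1 to (2,4) — 6 moves in all.
Check: all required cells visited; 6 ≤ 6 moves.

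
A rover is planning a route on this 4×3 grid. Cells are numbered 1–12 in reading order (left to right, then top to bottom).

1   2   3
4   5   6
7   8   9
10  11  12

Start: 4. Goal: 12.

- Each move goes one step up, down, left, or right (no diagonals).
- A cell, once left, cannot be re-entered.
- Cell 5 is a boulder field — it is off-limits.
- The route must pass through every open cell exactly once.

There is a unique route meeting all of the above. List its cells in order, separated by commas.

4, 1, 2, 3, 6, 9, 8, 7, 10, 11, 12

Need to visit all 11 open cells exactly once, starting at 4 and ending at 12.
Cell 6 has only two open neighbours (3 and 9), so the path must pass straight through it: one of those is the cell it's entered from and the other is where it exits.
Route from 4: up 1 to 1, right 2 to 3, down 2 to 9, left 2 to 7, down 1 to 10, right 2 to 12 — 10 moves in all.
Check: all 11 open cells covered.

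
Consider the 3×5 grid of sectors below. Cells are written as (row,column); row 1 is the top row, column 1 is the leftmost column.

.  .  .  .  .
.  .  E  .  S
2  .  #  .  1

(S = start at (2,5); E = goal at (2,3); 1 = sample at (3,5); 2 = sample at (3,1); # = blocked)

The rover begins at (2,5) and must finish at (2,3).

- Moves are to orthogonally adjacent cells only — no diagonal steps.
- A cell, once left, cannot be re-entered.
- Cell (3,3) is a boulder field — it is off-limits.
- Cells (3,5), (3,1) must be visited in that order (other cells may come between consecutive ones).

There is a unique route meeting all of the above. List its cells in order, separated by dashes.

(2,5) - (3,5) - (3,4) - (2,4) - (1,4) - (1,3) - (1,2) - (1,1) - (2,1) - (3,1) - (3,2) - (2,2) - (2,3)

The waypoints must appear in the order (3,5), (3,1), with no cell reused.
Route from (2,5): down to (3,5), left to (3,4), 2× up (reaching (1,4)), 3× left (reaching (1,1)), 2× down (reaching (3,1)), right to (3,2), up to (2,2), right to (2,3) — 12 moves in all.
Check: order respected (1 at step 1, 2 at step 9).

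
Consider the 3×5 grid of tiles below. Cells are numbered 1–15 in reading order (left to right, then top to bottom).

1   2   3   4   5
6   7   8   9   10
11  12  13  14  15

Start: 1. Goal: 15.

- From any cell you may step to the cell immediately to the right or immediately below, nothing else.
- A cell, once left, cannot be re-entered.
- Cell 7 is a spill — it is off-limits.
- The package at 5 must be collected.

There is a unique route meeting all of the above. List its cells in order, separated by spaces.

Moves only go right or down, so the column and row indices never decrease.
Route from 1: 4× right (reaching 5), 2× down (reaching 15) — 6 moves in all.
Check: all required cells visited.

1 2 3 4 5 10 15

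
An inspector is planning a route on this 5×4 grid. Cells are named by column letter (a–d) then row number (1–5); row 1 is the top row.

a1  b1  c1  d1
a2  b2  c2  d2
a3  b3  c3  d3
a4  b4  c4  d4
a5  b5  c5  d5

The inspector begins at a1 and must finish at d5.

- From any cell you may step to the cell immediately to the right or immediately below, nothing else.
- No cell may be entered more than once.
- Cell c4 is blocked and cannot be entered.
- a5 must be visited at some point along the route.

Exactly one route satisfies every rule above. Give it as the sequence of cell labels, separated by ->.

Moves only go right or down, so the column and row indices never decrease.
Route from a1: down 4 to a5, right 3 to d5 — 7 moves in all.
Check: all required cells visited.

a1 -> a2 -> a3 -> a4 -> a5 -> b5 -> c5 -> d5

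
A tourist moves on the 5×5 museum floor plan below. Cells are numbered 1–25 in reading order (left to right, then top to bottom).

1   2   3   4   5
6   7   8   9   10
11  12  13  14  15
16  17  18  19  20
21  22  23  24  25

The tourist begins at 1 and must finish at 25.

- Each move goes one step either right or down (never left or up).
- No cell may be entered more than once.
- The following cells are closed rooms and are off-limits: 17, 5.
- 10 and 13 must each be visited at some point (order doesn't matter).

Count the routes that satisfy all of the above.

0

A right/down-only route from 1 to 25 makes exactly 4 down-moves and 4 right-moves in some order.
With no other constraints that would be C(8,4) = 70 routes.
13 is below but to the left of 10: going 10 → 13 would need a leftward move and 13 → 10 an upward move, so no right/down-only route can visit both required cells.
No route satisfies every constraint, so the count is 0.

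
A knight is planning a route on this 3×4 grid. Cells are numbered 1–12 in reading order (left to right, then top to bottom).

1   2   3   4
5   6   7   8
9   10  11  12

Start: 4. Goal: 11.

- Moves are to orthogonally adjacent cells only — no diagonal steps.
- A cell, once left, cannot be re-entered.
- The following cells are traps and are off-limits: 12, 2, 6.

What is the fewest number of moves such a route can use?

The Manhattan distance from 4 to 11 is |1−3| + |4−3| = 3, so at least 3 moves are needed.
A route of 3 moves achieves this: 4 → 8 → 7 → 11.
Since 3 matches the lower bound, it is optimal.

3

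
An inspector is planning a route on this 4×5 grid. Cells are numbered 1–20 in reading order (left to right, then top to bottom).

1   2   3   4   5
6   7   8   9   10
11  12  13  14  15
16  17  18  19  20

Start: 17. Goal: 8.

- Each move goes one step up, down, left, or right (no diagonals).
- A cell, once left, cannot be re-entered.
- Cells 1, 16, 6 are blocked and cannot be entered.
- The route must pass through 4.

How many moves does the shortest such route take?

7

Any route passes through 4 somewhere between 17 and 8. Summing Manhattan distances along the two legs (17 → 4 → 8) gives a lower bound of 5 + 2 = 7 moves.
A route of 7 moves achieves this: 17 → 12 → 7 → 2 → 3 → 4 → 9 → 8.
Since 7 matches the lower bound, it is optimal.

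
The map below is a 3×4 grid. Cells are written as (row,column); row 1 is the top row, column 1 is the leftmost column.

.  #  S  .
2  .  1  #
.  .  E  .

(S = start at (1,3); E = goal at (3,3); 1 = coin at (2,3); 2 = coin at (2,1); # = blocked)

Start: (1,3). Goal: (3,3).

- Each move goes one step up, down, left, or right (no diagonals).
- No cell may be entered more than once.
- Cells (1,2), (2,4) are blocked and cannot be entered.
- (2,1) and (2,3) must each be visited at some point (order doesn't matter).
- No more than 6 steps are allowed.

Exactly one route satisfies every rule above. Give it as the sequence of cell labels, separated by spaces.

The 6-move cap with required stops at (2,1), (2,3) leaves no slack for detours.
Route from (1,3): down 1 to (2,3), left 2 to (2,1), down 1 to (3,1), right 2 to (3,3) — 6 moves in all.
Check: all required cells visited; 6 ≤ 6 moves.

(1,3) (2,3) (2,2) (2,1) (3,1) (3,2) (3,3)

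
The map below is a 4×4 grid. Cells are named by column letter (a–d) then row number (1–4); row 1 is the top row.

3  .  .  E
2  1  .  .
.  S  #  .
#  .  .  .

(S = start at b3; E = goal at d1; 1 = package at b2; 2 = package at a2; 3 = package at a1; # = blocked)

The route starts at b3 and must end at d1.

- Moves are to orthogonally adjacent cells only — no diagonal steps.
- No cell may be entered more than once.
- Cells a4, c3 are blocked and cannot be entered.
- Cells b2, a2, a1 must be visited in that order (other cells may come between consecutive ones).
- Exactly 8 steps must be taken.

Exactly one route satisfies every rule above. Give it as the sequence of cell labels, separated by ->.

The waypoints must appear in the order b2, a2, a1, with no cell reused.
Route from b3: up to b2, left to a2, up to a1, 2× right (reaching c1), down to c2, right to d2, up to d1 — 8 moves in all.
Check: order respected (1 at step 1, 2 at step 2, 3 at step 3); 8 moves as required.

b3 -> b2 -> a2 -> a1 -> b1 -> c1 -> c2 -> d2 -> d1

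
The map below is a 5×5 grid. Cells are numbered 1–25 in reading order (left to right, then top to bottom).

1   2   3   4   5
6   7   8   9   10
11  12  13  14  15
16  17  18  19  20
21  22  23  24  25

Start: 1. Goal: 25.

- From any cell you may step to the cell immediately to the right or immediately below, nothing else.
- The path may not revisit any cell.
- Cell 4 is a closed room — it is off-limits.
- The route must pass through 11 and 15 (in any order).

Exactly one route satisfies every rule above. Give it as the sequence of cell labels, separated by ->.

Moves only go right or down, so the column and row indices never decrease.
Route from 1: 2× down (reaching 11), 4× right (reaching 15), 2× down (reaching 25) — 8 moves in all.
Check: all required cells visited.

1 -> 6 -> 11 -> 12 -> 13 -> 14 -> 15 -> 20 -> 25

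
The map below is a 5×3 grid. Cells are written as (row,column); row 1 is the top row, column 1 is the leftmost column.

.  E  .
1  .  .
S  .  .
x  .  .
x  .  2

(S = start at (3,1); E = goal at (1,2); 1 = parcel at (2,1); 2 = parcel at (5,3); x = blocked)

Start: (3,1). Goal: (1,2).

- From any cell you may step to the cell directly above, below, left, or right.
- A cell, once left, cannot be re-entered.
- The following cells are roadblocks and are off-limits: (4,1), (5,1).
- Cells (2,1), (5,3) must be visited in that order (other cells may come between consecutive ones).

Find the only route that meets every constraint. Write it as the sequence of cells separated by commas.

(3,1), (2,1), (2,2), (3,2), (4,2), (5,2), (5,3), (4,3), (3,3), (2,3), (1,3), (1,2)

The waypoints must appear in the order (2,1), (5,3), with no cell reused.
Route from (3,1): up 1 to (2,1), right 1 to (2,2), down 3 to (5,2), right 1 to (5,3), up 4 to (1,3), left 1 to (1,2) — 11 moves in all.
Check: order respected (1 at step 1, 2 at step 6).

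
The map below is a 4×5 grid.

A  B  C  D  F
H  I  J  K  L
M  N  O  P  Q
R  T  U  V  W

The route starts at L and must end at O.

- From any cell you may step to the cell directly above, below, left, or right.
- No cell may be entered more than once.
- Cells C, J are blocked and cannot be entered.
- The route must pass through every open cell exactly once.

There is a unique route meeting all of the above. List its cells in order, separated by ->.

L -> F -> D -> K -> P -> Q -> W -> V -> U -> T -> R -> M -> H -> A -> B -> I -> N -> O

Need to visit all 18 open cells exactly once, starting at L and ending at O.
Cell W has only two open neighbours (Q and V), so the path must pass straight through it: one of those is the cell it's entered from and the other is where it exits.
Route from L: up 1 to F, left 1 to D, down 2 to P, right 1 to Q, down 1 to W, left 4 to R, up 3 to A, right 1 to B, down 2 to N, right 1 to O — 17 moves in all.
Check: all 18 open cells covered.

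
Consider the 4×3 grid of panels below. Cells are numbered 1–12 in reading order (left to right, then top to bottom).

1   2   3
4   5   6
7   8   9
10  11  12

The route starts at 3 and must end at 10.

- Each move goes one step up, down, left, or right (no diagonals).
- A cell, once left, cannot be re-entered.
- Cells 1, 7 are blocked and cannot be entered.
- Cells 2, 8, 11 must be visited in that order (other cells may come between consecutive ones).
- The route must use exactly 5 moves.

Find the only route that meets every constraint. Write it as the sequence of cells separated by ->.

The waypoints must appear in the order 2, 8, 11, with no cell reused.
Route from 3: left to 2, 3× down (reaching 11), left to 10 — 5 moves in all.
Check: order respected (2 at step 1, 8 at step 3, 11 at step 4); 5 moves as required.

3 -> 2 -> 5 -> 8 -> 11 -> 10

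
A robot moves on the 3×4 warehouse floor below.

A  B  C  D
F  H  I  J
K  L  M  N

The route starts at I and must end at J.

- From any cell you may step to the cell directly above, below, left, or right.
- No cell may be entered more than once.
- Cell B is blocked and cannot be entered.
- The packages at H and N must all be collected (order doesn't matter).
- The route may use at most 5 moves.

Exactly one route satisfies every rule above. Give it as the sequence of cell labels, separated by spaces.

I H L M N J

The budget equals the shortest possible length, so every move has to be on a shortest route through the required cells.
Route from I: left to H, down to L, 2× right (reaching N), up to J — 5 moves in all.
Check: all required cells visited; 5 ≤ 5 moves.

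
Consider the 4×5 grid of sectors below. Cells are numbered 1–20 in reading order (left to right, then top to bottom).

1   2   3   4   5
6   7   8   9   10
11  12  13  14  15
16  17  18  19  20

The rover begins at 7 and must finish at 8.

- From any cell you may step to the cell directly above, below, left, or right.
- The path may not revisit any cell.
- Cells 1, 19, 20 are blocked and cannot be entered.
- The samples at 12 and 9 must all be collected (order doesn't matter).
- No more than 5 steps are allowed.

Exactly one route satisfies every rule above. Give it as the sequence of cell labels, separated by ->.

The budget equals the shortest possible length, so every move has to be on a shortest route through the required cells.
Route from 7: down to 12, 2× right (reaching 14), up to 9, left to 8 — 5 moves in all.
Check: all required cells visited; 5 ≤ 5 moves.

7 -> 12 -> 13 -> 14 -> 9 -> 8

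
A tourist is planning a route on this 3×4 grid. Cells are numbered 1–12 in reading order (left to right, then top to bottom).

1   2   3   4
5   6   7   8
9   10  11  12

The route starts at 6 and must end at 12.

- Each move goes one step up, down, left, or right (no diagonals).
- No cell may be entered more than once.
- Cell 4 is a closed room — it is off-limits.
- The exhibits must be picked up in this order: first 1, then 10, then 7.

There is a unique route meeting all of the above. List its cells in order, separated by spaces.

The waypoints must appear in the order 1, 10, 7, with no cell reused.
Route from 6: up 1 to 2, left 1 to 1, down 2 to 9, right 2 to 11, up 1 to 7, right 1 to 8, down 1 to 12 — 9 moves in all.
Check: order respected (1 at step 2, 10 at step 5, 7 at step 7).

6 2 1 5 9 10 11 7 8 12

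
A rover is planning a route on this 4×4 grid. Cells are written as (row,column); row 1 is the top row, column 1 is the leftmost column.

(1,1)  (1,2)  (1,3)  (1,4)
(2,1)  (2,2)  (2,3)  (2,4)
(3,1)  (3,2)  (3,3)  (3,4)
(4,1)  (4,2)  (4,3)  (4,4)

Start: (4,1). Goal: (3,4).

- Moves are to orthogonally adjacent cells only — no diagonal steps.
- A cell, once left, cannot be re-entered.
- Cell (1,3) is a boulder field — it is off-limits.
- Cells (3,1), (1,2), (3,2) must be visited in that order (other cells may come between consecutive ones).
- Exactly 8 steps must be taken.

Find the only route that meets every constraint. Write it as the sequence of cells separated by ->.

The waypoints must appear in the order (3,1), (1,2), (3,2), with no cell reused.
Route from (4,1): up 3 to (1,1), right 1 to (1,2), down 2 to (3,2), right 2 to (3,4) — 8 moves in all.
Check: order respected ((3,1) at step 1, (1,2) at step 4, (3,2) at step 6); 8 moves as required.

(4,1) -> (3,1) -> (2,1) -> (1,1) -> (1,2) -> (2,2) -> (3,2) -> (3,3) -> (3,4)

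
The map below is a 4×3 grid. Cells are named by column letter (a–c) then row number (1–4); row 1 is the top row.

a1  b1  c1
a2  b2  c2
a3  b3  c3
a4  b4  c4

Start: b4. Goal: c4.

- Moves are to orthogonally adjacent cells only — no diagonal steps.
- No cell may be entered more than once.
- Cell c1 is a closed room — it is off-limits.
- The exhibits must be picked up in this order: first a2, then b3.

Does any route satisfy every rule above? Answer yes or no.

yes

One route that works: b4 → a4 → a3 → a2 → b2 → b3 → c3 → c4.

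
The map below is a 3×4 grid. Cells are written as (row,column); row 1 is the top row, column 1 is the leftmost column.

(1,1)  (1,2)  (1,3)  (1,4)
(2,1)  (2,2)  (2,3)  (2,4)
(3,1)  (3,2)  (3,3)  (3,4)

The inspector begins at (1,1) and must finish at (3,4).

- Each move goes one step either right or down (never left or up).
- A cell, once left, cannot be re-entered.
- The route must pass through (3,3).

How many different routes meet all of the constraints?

6

A right/down-only route from (1,1) to (3,4) makes exactly 2 down-moves and 3 right-moves in some order.
With no other constraints that would be C(5,2) = 10 routes.
Split at (3,3) and multiply the segment counts: (1,1)→(3,3): 6; (3,3)→(3,4): 1; product = 6.
That gives 6 routes.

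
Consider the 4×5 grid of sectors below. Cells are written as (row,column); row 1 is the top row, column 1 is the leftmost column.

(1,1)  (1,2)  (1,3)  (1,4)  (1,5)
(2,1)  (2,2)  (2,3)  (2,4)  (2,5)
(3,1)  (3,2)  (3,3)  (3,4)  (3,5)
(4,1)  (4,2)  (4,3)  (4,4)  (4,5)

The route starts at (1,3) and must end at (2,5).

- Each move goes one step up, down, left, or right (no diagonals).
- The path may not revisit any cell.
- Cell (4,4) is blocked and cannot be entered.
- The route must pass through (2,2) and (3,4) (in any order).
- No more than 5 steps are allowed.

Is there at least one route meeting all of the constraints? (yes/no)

no

Even ignoring the no-revisit rule, getting from (1,3) to (2,5), taking the cheapest ordering (1,3) → (2,2) → (3,4) → (2,5) needs at least 2 + 3 + 2 = 7 moves (Manhattan distance per leg), which exceeds the 5-move limit.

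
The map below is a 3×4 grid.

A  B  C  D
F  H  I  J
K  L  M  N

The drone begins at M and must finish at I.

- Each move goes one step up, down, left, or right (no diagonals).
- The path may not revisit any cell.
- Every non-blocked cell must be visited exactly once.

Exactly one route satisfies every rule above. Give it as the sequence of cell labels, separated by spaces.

M N J D C B A F K L H I

Need to visit all 12 open cells exactly once, starting at M and ending at I.
Cell A has only two open neighbours (F and B), so the path must pass straight through it: one of those is the cell it's entered from and the other is where it exits.
Route from M: right to N, 2× up (reaching D), 3× left (reaching A), 2× down (reaching K), right to L, up to H, right to I — 11 moves in all.
Check: all 12 open cells covered.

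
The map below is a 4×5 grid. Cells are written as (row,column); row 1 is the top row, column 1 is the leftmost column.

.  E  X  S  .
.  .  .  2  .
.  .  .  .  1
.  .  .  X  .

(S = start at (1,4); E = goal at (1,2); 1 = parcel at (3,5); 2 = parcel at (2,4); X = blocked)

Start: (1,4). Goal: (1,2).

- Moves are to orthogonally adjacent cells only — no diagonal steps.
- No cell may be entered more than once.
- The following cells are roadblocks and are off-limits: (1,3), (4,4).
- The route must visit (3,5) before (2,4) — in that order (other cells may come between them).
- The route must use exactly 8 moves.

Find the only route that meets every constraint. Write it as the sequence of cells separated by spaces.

(1,4) (1,5) (2,5) (3,5) (3,4) (2,4) (2,3) (2,2) (1,2)

The waypoints must appear in the order (3,5), (2,4), with no cell reused.
Route from (1,4): right 1 to (1,5), down 2 to (3,5), left 1 to (3,4), up 1 to (2,4), left 2 to (2,2), up 1 to (1,2) — 8 moves in all.
Check: order respected (1 at step 3, 2 at step 5); 8 moves as required.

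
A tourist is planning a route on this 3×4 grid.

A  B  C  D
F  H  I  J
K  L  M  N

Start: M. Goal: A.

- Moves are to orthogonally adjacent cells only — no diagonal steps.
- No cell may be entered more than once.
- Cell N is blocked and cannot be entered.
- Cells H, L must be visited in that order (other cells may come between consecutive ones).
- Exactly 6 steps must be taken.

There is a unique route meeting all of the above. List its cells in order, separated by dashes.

M - I - H - L - K - F - A

The waypoints must appear in the order H, L, with no cell reused.
Route from M: up to I, left to H, down to L, left to K, 2× up (reaching A) — 6 moves in all.
Check: order respected (H at step 2, L at step 3); 6 moves as required.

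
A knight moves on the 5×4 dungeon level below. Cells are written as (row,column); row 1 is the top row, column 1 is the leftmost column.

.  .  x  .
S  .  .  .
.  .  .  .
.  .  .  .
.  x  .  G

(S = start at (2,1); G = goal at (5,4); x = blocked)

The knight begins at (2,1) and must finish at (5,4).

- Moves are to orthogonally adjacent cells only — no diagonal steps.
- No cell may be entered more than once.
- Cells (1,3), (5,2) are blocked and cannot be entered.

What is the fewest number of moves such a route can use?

The Manhattan distance from (2,1) to (5,4) is |2−5| + |1−4| = 6, so at least 6 moves are needed.
A route of 6 moves achieves this: (2,1) → (3,1) → (4,1) → (4,2) → (4,3) → (5,3) → (5,4).
Since 6 matches the lower bound, it is optimal.

6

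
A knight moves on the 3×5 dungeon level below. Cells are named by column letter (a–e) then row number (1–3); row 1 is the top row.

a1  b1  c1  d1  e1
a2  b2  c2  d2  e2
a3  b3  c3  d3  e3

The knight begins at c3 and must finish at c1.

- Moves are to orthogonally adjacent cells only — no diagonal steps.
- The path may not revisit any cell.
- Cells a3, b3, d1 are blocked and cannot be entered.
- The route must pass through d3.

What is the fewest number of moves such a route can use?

Any route passes through d3 somewhere between c3 and c1. Summing Manhattan distances along the two legs (c3 → d3 → c1) gives a lower bound of 1 + 3 = 4 moves.
A route of 4 moves achieves this: c3 → d3 → d2 → c2 → c1.
Since 4 matches the lower bound, it is optimal.

4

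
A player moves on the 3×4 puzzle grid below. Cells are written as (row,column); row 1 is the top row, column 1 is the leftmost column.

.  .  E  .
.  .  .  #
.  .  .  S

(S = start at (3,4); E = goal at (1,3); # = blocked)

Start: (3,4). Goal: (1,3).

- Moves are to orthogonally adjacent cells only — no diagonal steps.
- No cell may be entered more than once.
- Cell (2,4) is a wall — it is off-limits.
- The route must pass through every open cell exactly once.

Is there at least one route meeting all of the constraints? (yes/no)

Cell (1,4) has only one open neighbour but is neither the start nor the goal, so a Hamiltonian route would have to both enter and leave it through the same neighbour — impossible without revisiting.

no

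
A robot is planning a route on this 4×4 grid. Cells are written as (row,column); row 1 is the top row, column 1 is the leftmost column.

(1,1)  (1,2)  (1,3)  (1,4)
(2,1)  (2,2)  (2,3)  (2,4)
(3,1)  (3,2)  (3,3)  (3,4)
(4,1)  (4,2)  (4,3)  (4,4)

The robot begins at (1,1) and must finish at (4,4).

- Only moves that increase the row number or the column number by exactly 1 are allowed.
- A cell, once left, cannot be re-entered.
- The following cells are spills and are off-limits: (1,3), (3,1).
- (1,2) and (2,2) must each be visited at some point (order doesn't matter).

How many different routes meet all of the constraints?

A right/down-only route from (1,1) to (4,4) makes exactly 3 down-moves and 3 right-moves in some order.
With no other constraints that would be C(6,3) = 20 routes.
A monotone route can only reach the required cells in the order (1,2), (2,2), so split there and multiply the segment counts (each segment already excludes blocked cells): (1,1)→(1,2): 1; (1,2)→(2,2): 1; (2,2)→(4,4): 6; product = 6.
That gives 6 routes.

6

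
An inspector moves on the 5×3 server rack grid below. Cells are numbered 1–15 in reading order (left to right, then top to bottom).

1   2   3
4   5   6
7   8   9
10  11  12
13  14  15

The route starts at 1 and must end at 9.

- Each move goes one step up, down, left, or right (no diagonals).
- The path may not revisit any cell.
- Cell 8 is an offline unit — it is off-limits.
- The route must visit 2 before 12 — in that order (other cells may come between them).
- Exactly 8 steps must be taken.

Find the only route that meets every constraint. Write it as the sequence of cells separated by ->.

1 -> 2 -> 5 -> 4 -> 7 -> 10 -> 11 -> 12 -> 9

The waypoints must appear in the order 2, 12, with no cell reused.
Route from 1: right to 2, down to 5, left to 4, 2× down (reaching 10), 2× right (reaching 12), up to 9 — 8 moves in all.
Check: order respected (2 at step 1, 12 at step 7); 8 moves as required.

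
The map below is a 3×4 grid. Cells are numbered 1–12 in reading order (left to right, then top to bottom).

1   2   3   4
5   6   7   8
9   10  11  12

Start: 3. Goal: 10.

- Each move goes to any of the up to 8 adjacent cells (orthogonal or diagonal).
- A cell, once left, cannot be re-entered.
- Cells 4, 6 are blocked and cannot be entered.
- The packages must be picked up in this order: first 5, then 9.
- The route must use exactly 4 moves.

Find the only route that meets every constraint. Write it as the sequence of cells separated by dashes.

3 - 2 - 5 - 9 - 10

The waypoints must appear in the order 5, 9, with no cell reused.
Route from 3: left to 2, down-left to 5, down to 9, right to 10 — 4 moves in all.
Check: order respected (5 at step 2, 9 at step 3); 4 moves as required.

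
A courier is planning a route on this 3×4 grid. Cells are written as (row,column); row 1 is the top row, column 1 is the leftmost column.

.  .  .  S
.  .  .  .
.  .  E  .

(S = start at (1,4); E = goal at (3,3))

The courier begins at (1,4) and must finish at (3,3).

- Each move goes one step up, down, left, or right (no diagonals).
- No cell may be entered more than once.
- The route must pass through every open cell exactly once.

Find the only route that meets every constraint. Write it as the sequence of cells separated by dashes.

(1,4) - (1,3) - (1,2) - (1,1) - (2,1) - (3,1) - (3,2) - (2,2) - (2,3) - (2,4) - (3,4) - (3,3)

Need to visit all 12 open cells exactly once, starting at (1,4) and ending at (3,3).
Cell (3,1) has only two open neighbours ((2,1) and (3,2)), so the path must pass straight through it: one of those is the cell it's entered from and the other is where it exits.
Route from (1,4): 3× left (reaching (1,1)), 2× down (reaching (3,1)), right to (3,2), up to (2,2), 2× right (reaching (2,4)), down to (3,4), left to (3,3) — 11 moves in all.
Check: all 12 open cells covered.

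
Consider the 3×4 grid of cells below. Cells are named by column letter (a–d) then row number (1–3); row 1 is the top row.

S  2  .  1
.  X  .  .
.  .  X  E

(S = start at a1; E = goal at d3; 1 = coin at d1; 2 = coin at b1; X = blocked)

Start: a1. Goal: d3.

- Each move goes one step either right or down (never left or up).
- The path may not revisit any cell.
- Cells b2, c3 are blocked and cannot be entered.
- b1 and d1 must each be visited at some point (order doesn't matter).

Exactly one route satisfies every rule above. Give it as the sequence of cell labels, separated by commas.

a1, b1, c1, d1, d2, d3

Moves only go right or down, so the column and row indices never decrease.
Route from a1: right 3 to d1, down 2 to d3 — 5 moves in all.
Check: all required cells visited.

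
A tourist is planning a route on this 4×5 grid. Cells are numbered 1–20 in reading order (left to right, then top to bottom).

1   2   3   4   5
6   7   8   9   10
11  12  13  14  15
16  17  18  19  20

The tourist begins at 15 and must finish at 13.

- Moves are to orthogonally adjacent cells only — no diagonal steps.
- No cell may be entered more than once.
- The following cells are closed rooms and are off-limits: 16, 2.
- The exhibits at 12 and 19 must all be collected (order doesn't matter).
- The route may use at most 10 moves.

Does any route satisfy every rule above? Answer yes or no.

yes

One route that works: 15 → 20 → 19 → 18 → 17 → 12 → 13.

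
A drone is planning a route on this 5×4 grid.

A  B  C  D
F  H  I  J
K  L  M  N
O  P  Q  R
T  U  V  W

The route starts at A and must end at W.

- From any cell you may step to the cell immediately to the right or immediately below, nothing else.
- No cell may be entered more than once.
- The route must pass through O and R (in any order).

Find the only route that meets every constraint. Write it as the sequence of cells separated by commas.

Moves only go right or down, so the column and row indices never decrease.
Route from A: down 3 to O, right 3 to R, down 1 to W — 7 moves in all.
Check: all required cells visited.

A, F, K, O, P, Q, R, W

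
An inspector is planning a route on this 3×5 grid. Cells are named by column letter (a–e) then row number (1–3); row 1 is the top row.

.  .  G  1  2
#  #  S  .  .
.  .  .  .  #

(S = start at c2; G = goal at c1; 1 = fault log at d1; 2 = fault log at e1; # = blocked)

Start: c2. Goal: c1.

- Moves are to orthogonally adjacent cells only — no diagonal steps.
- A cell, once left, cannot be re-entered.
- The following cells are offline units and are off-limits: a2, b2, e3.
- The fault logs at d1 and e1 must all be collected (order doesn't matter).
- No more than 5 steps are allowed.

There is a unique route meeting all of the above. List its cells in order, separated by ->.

The budget equals the shortest possible length, so every move has to be on a shortest route through the required cells.
Route from c2: right 2 to e2, up 1 to e1, left 2 to c1 — 5 moves in all.
Check: all required cells visited; 5 ≤ 5 moves.

c2 -> d2 -> e2 -> e1 -> d1 -> c1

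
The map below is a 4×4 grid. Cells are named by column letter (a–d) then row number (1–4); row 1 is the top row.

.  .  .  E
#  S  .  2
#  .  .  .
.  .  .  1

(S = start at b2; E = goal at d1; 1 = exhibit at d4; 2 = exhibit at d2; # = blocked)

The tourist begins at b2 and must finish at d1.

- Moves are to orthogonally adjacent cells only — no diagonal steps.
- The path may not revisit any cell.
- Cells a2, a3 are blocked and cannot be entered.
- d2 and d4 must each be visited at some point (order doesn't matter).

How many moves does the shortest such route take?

Any route passes through d2 and d4 in some order between b2 and d1. Summing Manhattan distances along each leg and taking the cheapest ordering (b2 → d4 → d2 → d1) gives a lower bound of 4 + 2 + 1 = 7 moves.
A route of 7 moves achieves this: b2 → b3 → b4 → c4 → d4 → d3 → d2 → d1.
Since 7 matches the lower bound, it is optimal.

7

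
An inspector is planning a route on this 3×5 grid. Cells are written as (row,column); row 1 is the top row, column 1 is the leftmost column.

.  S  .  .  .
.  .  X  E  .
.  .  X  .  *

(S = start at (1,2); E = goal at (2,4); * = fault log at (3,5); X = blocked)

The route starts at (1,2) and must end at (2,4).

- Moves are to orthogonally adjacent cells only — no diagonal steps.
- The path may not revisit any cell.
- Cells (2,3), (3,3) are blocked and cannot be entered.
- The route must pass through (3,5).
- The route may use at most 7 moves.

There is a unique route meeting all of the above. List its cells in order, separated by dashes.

The budget equals the shortest possible length, so every move has to be on a shortest route through the required cells.
Route from (1,2): 3× right (reaching (1,5)), 2× down (reaching (3,5)), left to (3,4), up to (2,4) — 7 moves in all.
Check: all required cells visited; 7 ≤ 7 moves.

(1,2) - (1,3) - (1,4) - (1,5) - (2,5) - (3,5) - (3,4) - (2,4)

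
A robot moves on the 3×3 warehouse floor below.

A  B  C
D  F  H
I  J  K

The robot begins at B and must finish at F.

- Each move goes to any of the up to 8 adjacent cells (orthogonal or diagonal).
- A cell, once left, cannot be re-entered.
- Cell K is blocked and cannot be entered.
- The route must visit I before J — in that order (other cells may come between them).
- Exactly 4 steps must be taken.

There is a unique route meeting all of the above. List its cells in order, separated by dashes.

The waypoints must appear in the order I, J, with no cell reused.
Route from B: down-left to D, down to I, right to J, up to F — 4 moves in all.
Check: order respected (I at step 2, J at step 3); 4 moves as required.

B - D - I - J - F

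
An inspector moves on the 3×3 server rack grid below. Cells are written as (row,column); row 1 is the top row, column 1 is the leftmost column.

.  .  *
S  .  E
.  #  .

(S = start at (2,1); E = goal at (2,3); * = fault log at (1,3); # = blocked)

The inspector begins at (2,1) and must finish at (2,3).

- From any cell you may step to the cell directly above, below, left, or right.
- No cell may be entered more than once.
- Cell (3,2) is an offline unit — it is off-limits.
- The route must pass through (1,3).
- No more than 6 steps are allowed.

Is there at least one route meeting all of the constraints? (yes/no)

yes

One route that works: (2,1) → (1,1) → (1,2) → (1,3) → (2,3).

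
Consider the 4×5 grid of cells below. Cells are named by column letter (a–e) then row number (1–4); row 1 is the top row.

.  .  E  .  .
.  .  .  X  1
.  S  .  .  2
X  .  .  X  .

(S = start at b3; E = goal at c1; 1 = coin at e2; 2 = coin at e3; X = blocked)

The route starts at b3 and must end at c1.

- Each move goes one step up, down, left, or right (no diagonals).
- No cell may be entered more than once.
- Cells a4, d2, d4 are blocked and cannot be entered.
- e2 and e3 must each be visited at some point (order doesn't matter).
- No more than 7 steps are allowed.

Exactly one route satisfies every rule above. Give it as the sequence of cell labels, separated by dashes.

b3 - c3 - d3 - e3 - e2 - e1 - d1 - c1

The budget equals the shortest possible length, so every move has to be on a shortest route through the required cells.
Route from b3: right 3 to e3, up 2 to e1, left 2 to c1 — 7 moves in all.
Check: all required cells visited; 7 ≤ 7 moves.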